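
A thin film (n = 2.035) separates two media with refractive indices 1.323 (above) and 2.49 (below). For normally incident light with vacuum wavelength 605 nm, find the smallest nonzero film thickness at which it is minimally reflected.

74.3 nm

At the upper boundary (n = 1.323 to n = 2.035) the reflected ray undergoes a half-wave phase shift.
Ray reflecting at the bottom interface goes from n = 2.035 toward n = 2.49: a half-wave phase shift.
The two reflections carry the same phase change, so no net offset.
With no net inversion, destructive interference in reflection requires 2 n t = (m + ½) λ.
Minimum at m = 0: t = λ / (4 n) = 605 / (4 × 2.035) = 74.3 nm.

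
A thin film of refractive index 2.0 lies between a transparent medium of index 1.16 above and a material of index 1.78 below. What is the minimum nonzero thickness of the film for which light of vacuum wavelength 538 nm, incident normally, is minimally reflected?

135 nm

Ray reflecting at the top interface goes from n = 1.16 toward n = 2.0: a half-wave phase shift.
At the lower boundary (n = 2.0 to n = 1.78) the reflected ray undergoes no phase shift.
Exactly one π shift → a net half-wave offset.
For weak reflection here: 2 n t = m λ.
Minimum nonzero at m = 1: t = λ / (2 n) = 538 / (2 × 2.0) = 135 nm.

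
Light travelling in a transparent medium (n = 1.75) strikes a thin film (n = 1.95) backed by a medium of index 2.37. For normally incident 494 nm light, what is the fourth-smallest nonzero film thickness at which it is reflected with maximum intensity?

Ray reflecting at the top interface goes from n = 1.75 toward n = 1.95: a half-wave phase shift.
At the lower boundary (n = 1.95 to n = 2.37) the reflected ray undergoes a half-wave phase shift.
Net: no relative phase inversion (both shifts match).
With no net inversion, constructive interference in reflection requires 2 n t = m λ.
The fourth-smallest nonzero thickness corresponds to m = 4: t = m λ / (2 n) = 4.00 × 494 / (2 × 1.95) = 507 nm.

507 nm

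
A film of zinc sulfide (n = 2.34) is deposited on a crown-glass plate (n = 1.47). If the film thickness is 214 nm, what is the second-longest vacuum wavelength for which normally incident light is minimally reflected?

501 nm

Top surface (1.0 → 2.34): reflection off a higher-index medium gives a half-wave phase shift.
At the lower boundary (n = 2.34 to n = 1.47) the reflected ray undergoes no phase shift.
Net: one phase inversion between the two reflected rays.
For weak reflection here: 2 n t = m λ.
λ = 2 n t / m. The second-longest wavelength is m = 2: λ = 2 × 2.34 × 214 / 2.00 = 501 nm.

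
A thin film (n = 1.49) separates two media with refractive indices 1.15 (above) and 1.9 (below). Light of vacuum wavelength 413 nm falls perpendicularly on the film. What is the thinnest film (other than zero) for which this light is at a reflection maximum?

At the upper boundary (n = 1.15 to n = 1.49) the reflected ray undergoes a half-wave phase shift.
At the lower boundary (n = 1.49 to n = 1.9) the reflected ray undergoes a half-wave phase shift.
Net: no relative phase inversion (both shifts match).
For maximum reflection here: 2 n t = m λ.
Minimum nonzero at m = 1: t = λ / (2 n) = 413 / (2 × 1.49) = 139 nm.

139 nm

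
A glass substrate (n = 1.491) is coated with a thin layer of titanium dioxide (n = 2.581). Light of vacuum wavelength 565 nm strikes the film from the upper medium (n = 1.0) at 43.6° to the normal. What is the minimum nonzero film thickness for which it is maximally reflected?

Top surface (1.0 → 2.581): reflection off a higher-index medium gives a half-wave phase shift.
Bottom surface (2.581 → 1.491): reflection off a lower-index medium gives no phase shift.
Exactly one π shift → a net half-wave offset.
With one net inversion, constructive interference in reflection requires 2 n t cos θ_r = (m + ½) λ.
Snell's law: 1.0 sin 43.6° = 2.581 sin θ_r → sin θ_r = 0.267, cos θ_r = 0.964.
Minimum at m = 0: t = λ / (4 n cos θ_r) = 565 / (4 × 2.581 × 0.964) = 56.8 nm.

56.8 nm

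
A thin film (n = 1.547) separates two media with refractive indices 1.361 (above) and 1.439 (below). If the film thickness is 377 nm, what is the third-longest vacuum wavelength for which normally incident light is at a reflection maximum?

467 nm

Ray reflecting at the top interface goes from n = 1.361 toward n = 1.547: a half-wave phase shift.
Bottom surface (1.547 → 1.439): reflection off a lower-index medium gives no phase shift.
Net: one phase inversion between the two reflected rays.
With one net inversion, constructive interference in reflection requires 2 n t = (m + ½) λ.
λ = 2 n t / (m + ½). The third-longest wavelength is m = 2: λ = 2 × 1.547 × 377 / 2.50 = 467 nm.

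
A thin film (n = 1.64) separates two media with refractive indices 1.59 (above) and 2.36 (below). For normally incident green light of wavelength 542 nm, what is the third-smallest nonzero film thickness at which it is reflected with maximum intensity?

496 nm

At the upper boundary (n = 1.59 to n = 1.64) the reflected ray undergoes a half-wave phase shift.
Ray reflecting at the bottom interface goes from n = 1.64 toward n = 2.36: a half-wave phase shift.
Zero or two π shifts → no net half-wave offset.
So the condition for constructive reflection is 2 n t = m λ.
The third-smallest nonzero thickness corresponds to m = 3: t = m λ / (2 n) = 3.00 × 542 / (2 × 1.64) = 496 nm.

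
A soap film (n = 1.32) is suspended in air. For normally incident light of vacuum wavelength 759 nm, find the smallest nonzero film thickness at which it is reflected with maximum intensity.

Ray reflecting at the top interface goes from n = 1.0 toward n = 1.32: a half-wave phase shift.
Bottom surface (1.32 → 1.0): reflection off a lower-index medium gives no phase shift.
Exactly one π shift → a net half-wave offset.
So the condition for constructive reflection is 2 n t = (m + ½) λ.
Minimum at m = 0: t = λ / (4 n) = 759 / (4 × 1.32) = 144 nm.

144 nm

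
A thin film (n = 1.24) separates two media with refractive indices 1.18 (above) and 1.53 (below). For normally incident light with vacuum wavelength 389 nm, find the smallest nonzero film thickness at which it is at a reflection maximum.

157 nm

Top surface (1.18 → 1.24): reflection off a higher-index medium gives a half-wave phase shift.
Bottom surface (1.24 → 1.53): reflection off a higher-index medium gives a half-wave phase shift.
The two reflections carry the same phase change, so no net offset.
So the condition for constructive reflection is 2 n t = m λ.
Minimum nonzero at m = 1: t = λ / (2 n) = 389 / (2 × 1.24) = 157 nm.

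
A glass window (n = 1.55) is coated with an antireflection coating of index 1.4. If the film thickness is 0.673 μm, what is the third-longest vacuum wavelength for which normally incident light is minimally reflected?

Top surface (1.0 → 1.4): reflection off a higher-index medium gives a half-wave phase shift.
At the lower boundary (n = 1.4 to n = 1.55) the reflected ray undergoes a half-wave phase shift.
Net: no relative phase inversion (both shifts match).
For minimum reflection here: 2 n t = (m + ½) λ.
λ = 2 n t / (m + ½). The third-longest wavelength is m = 2: λ = 2 × 1.4 × 673 / 2.50 = 754 nm.

754 nm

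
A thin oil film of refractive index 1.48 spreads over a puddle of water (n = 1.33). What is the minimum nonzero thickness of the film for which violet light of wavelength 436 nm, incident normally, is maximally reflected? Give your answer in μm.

Ray reflecting at the top interface goes from n = 1.0 toward n = 1.48: a half-wave phase shift.
Bottom surface (1.48 → 1.33): reflection off a lower-index medium gives no phase shift.
Exactly one π shift → a net half-wave offset.
For bright reflection here: 2 n t = (m + ½) λ.
Minimum at m = 0: t = λ / (4 n) = 436 / (4 × 1.48) = 73.6 nm.

0.0736 μm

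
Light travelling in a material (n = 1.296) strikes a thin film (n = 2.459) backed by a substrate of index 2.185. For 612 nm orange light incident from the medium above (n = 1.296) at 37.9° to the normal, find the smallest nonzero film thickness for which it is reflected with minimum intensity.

Ray reflecting at the top interface goes from n = 1.296 toward n = 2.459: a half-wave phase shift.
Bottom surface (2.459 → 2.185): reflection off a lower-index medium gives no phase shift.
The two reflections differ by half a wavelength.
So the condition for destructive reflection is 2 n t cos θ_r = m λ.
Snell's law: 1.296 sin 37.9° = 2.459 sin θ_r → sin θ_r = 0.324, cos θ_r = 0.946.
Minimum nonzero at m = 1: t = λ / (2 n cos θ_r) = 612 / (2 × 2.459 × 0.946) = 132 nm.

132 nm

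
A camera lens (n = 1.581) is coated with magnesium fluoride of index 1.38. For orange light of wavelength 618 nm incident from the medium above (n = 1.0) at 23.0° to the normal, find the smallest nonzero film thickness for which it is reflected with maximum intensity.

233 nm

At the upper boundary (n = 1.0 to n = 1.38) the reflected ray undergoes a half-wave phase shift.
At the lower boundary (n = 1.38 to n = 1.581) the reflected ray undergoes a half-wave phase shift.
The two reflections carry the same phase change, so no net offset.
For bright reflection here: 2 n t cos θ_r = m λ.
Snell's law: 1.0 sin 23.0° = 1.38 sin θ_r → sin θ_r = 0.283, cos θ_r = 0.959.
Minimum nonzero at m = 1: t = λ / (2 n cos θ_r) = 618 / (2 × 1.38 × 0.959) = 233 nm.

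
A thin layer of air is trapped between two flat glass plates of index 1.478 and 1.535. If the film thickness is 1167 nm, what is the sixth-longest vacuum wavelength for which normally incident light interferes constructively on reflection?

At the upper boundary (n = 1.478 to n = 1.0) the reflected ray undergoes no phase shift.
Bottom surface (1.0 → 1.535): reflection off a higher-index medium gives a half-wave phase shift.
Net: one phase inversion between the two reflected rays.
With one net inversion, constructive interference in reflection requires 2 n t = (m + ½) λ.
λ = 2 n t / (m + ½). The sixth-longest wavelength is m = 5: λ = 2 × 1.0 × 1167 / 5.50 = 424 nm.

424 nm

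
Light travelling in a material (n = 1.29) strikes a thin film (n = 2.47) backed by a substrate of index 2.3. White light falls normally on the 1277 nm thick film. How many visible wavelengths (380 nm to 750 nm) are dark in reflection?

At the upper boundary (n = 1.29 to n = 2.47) the reflected ray undergoes a half-wave phase shift.
Bottom surface (2.47 → 2.3): reflection off a lower-index medium gives no phase shift.
Net: one phase inversion between the two reflected rays.
So the condition for destructive reflection is 2 n t = m λ.
λ = 2 n t / m = 6308 / m nm.
m=8: 789 nm (IR); m=9: 701 nm (visible); m=10: 631 nm (visible); m=11: 573 nm (visible); m=12: 526 nm (visible); m=13: 485 nm (visible); m=14: 451 nm (visible); m=15: 421 nm (visible); m=16: 394 nm (visible); m=17: 371 nm (UV).

8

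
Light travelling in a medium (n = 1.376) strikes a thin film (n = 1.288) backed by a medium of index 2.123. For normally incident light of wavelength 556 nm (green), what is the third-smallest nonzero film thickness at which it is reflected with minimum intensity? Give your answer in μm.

0.648 μm

Top surface (1.376 → 1.288): reflection off a lower-index medium gives no phase shift.
Ray reflecting at the bottom interface goes from n = 1.288 toward n = 2.123: a half-wave phase shift.
Exactly one π shift → a net half-wave offset.
For minimum reflection here: 2 n t = m λ.
The third-smallest nonzero thickness corresponds to m = 3: t = m λ / (2 n) = 3.00 × 556 / (2 × 1.288) = 648 nm.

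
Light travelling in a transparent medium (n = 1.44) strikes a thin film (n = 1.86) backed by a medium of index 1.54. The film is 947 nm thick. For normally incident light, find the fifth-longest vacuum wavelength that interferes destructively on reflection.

705 nm

Ray reflecting at the top interface goes from n = 1.44 toward n = 1.86: a half-wave phase shift.
At the lower boundary (n = 1.86 to n = 1.54) the reflected ray undergoes no phase shift.
Net: one phase inversion between the two reflected rays.
With one net inversion, destructive interference in reflection requires 2 n t = m λ.
λ = 2 n t / m. The fifth-longest wavelength is m = 5: λ = 2 × 1.86 × 947 / 5.00 = 705 nm.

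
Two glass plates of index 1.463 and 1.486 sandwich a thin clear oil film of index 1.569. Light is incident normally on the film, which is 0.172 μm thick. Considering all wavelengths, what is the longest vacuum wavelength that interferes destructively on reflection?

540 nm

Ray reflecting at the top interface goes from n = 1.463 toward n = 1.569: a half-wave phase shift.
Ray reflecting at the bottom interface goes from n = 1.569 toward n = 1.486: no phase shift.
Net: one phase inversion between the two reflected rays.
For weak reflection here: 2 n t = m λ.
λ = 2 n t / m. The longest wavelength is m = 1: λ = 2 × 1.569 × 172 / 1.00 = 540 nm.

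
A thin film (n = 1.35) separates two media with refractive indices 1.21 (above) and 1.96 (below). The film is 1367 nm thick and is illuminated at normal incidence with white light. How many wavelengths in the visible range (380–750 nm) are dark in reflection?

Ray reflecting at the top interface goes from n = 1.21 toward n = 1.35: a half-wave phase shift.
Ray reflecting at the bottom interface goes from n = 1.35 toward n = 1.96: a half-wave phase shift.
The two reflections carry the same phase change, so no net offset.
For dark reflection here: 2 n t = (m + ½) λ.
λ = 2 n t / (m + ½) = 3691 / (m + ½) nm.
m=4: 820 nm (IR); m=5: 671 nm (visible); m=6: 568 nm (visible); m=7: 492 nm (visible); m=8: 434 nm (visible); m=9: 389 nm (visible); m=10: 352 nm (UV).

5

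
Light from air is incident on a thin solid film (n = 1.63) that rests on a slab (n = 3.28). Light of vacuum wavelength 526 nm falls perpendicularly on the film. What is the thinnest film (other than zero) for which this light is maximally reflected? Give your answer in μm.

Ray reflecting at the top interface goes from n = 1.0 toward n = 1.63: a half-wave phase shift.
Ray reflecting at the bottom interface goes from n = 1.63 toward n = 3.28: a half-wave phase shift.
Net: no relative phase inversion (both shifts match).
For maximum reflection here: 2 n t = m λ.
Minimum nonzero at m = 1: t = λ / (2 n) = 526 / (2 × 1.63) = 161 nm.

0.161 μm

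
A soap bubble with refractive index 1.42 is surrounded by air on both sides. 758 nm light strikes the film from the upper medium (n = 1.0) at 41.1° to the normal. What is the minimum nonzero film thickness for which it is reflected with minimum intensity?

Top surface (1.0 → 1.42): reflection off a higher-index medium gives a half-wave phase shift.
At the lower boundary (n = 1.42 to n = 1.0) the reflected ray undergoes no phase shift.
Exactly one π shift → a net half-wave offset.
For minimum reflection here: 2 n t cos θ_r = m λ.
Snell's law: 1.0 sin 41.1° = 1.42 sin θ_r → sin θ_r = 0.463, cos θ_r = 0.886.
Minimum nonzero at m = 1: t = λ / (2 n cos θ_r) = 758 / (2 × 1.42 × 0.886) = 301 nm.

301 nm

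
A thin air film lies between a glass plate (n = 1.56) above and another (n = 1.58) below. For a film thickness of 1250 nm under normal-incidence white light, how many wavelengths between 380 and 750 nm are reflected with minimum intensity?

Top surface (1.56 → 1.0): reflection off a lower-index medium gives no phase shift.
Ray reflecting at the bottom interface goes from n = 1.0 toward n = 1.58: a half-wave phase shift.
Exactly one π shift → a net half-wave offset.
For weak reflection here: 2 n t = m λ.
λ = 2 n t / m = 2500 / m nm.
m=3: 833 nm (IR); m=4: 625 nm (visible); m=5: 500 nm (visible); m=6: 417 nm (visible); m=7: 357 nm (UV).

3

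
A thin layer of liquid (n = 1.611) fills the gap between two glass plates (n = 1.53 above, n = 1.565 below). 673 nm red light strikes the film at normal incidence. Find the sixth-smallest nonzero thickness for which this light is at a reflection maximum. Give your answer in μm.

1.15 μm

Top surface (1.53 → 1.611): reflection off a higher-index medium gives a half-wave phase shift.
Bottom surface (1.611 → 1.565): reflection off a lower-index medium gives no phase shift.
Exactly one π shift → a net half-wave offset.
So the condition for constructive reflection is 2 n t = (m + ½) λ.
The sixth-smallest nonzero thickness corresponds to m = 5: t = (m + ½) λ / (2 n) = 5.50 × 673 / (2 × 1.611) = 1149 nm.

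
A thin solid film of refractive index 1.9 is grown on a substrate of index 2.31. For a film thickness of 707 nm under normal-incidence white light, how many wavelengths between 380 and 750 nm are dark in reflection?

3

Top surface (1.0 → 1.9): reflection off a higher-index medium gives a half-wave phase shift.
At the lower boundary (n = 1.9 to n = 2.31) the reflected ray undergoes a half-wave phase shift.
Zero or two π shifts → no net half-wave offset.
For dark reflection here: 2 n t = (m + ½) λ.
λ = 2 n t / (m + ½) = 2687 / (m + ½) nm.
m=3: 768 nm (IR); m=4: 597 nm (visible); m=5: 488 nm (visible); m=6: 413 nm (visible); m=7: 358 nm (UV).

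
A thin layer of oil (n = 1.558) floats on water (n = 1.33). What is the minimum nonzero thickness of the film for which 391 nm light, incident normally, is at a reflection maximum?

At the upper boundary (n = 1.0 to n = 1.558) the reflected ray undergoes a half-wave phase shift.
At the lower boundary (n = 1.558 to n = 1.33) the reflected ray undergoes no phase shift.
Net: one phase inversion between the two reflected rays.
So the condition for constructive reflection is 2 n t = (m + ½) λ.
Minimum at m = 0: t = λ / (4 n) = 391 / (4 × 1.558) = 62.7 nm.

62.7 nm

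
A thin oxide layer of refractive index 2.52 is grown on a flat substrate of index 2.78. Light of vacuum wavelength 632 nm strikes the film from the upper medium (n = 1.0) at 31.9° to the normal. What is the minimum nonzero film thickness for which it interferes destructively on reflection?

At the upper boundary (n = 1.0 to n = 2.52) the reflected ray undergoes a half-wave phase shift.
At the lower boundary (n = 2.52 to n = 2.78) the reflected ray undergoes a half-wave phase shift.
Zero or two π shifts → no net half-wave offset.
So the condition for destructive reflection is 2 n t cos θ_r = (m + ½) λ.
Snell's law: 1.0 sin 31.9° = 2.52 sin θ_r → sin θ_r = 0.210, cos θ_r = 0.978.
Minimum at m = 0: t = λ / (4 n cos θ_r) = 632 / (4 × 2.52 × 0.978) = 64.1 nm.

64.1 nm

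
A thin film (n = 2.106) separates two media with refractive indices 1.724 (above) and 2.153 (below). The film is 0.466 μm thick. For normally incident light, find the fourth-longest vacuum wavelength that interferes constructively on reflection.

491 nm

Ray reflecting at the top interface goes from n = 1.724 toward n = 2.106: a half-wave phase shift.
At the lower boundary (n = 2.106 to n = 2.153) the reflected ray undergoes a half-wave phase shift.
Net: no relative phase inversion (both shifts match).
For bright reflection here: 2 n t = m λ.
λ = 2 n t / m. The fourth-longest wavelength is m = 4: λ = 2 × 2.106 × 466 / 4.00 = 491 nm.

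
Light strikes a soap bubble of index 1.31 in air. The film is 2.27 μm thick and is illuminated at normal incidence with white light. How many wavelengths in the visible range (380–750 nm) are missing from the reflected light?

Top surface (1.0 → 1.31): reflection off a higher-index medium gives a half-wave phase shift.
At the lower boundary (n = 1.31 to n = 1.0) the reflected ray undergoes no phase shift.
Net: one phase inversion between the two reflected rays.
So the condition for destructive reflection is 2 n t = m λ.
λ = 2 n t / m = 5947 / m nm.
m=7: 850 nm (IR); m=8: 743 nm (visible); m=9: 661 nm (visible); m=10: 595 nm (visible); m=11: 541 nm (visible); m=12: 496 nm (visible); m=13: 457 nm (visible); m=14: 425 nm (visible); m=15: 396 nm (visible); m=16: 372 nm (UV).

8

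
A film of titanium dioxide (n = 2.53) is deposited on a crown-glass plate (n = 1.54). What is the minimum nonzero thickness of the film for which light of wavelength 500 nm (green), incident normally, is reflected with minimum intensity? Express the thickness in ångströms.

At the upper boundary (n = 1.0 to n = 2.53) the reflected ray undergoes a half-wave phase shift.
Bottom surface (2.53 → 1.54): reflection off a lower-index medium gives no phase shift.
The two reflections differ by half a wavelength.
For dark reflection here: 2 n t = m λ.
Minimum nonzero at m = 1: t = λ / (2 n) = 500 / (2 × 2.53) = 98.8 nm.

988 Å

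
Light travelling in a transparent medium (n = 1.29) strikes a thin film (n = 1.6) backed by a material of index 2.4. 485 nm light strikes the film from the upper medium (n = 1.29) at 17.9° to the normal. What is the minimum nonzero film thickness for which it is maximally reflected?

156 nm

Ray reflecting at the top interface goes from n = 1.29 toward n = 1.6: a half-wave phase shift.
Ray reflecting at the bottom interface goes from n = 1.6 toward n = 2.4: a half-wave phase shift.
Zero or two π shifts → no net half-wave offset.
With no net inversion, constructive interference in reflection requires 2 n t cos θ_r = m λ.
Snell's law: 1.29 sin 17.9° = 1.6 sin θ_r → sin θ_r = 0.248, cos θ_r = 0.969.
Minimum nonzero at m = 1: t = λ / (2 n cos θ_r) = 485 / (2 × 1.6 × 0.969) = 156 nm.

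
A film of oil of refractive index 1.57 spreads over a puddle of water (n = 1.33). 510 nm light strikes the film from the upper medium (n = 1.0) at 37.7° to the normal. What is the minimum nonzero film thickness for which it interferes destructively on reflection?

Top surface (1.0 → 1.57): reflection off a higher-index medium gives a half-wave phase shift.
At the lower boundary (n = 1.57 to n = 1.33) the reflected ray undergoes no phase shift.
The two reflections differ by half a wavelength.
For dark reflection here: 2 n t cos θ_r = m λ.
Snell's law: 1.0 sin 37.7° = 1.57 sin θ_r → sin θ_r = 0.390, cos θ_r = 0.921.
Minimum nonzero at m = 1: t = λ / (2 n cos θ_r) = 510 / (2 × 1.57 × 0.921) = 176 nm.

176 nm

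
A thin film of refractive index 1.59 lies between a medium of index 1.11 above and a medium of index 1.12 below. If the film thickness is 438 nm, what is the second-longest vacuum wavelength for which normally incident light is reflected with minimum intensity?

696 nm

Top surface (1.11 → 1.59): reflection off a higher-index medium gives a half-wave phase shift.
Bottom surface (1.59 → 1.12): reflection off a lower-index medium gives no phase shift.
Exactly one π shift → a net half-wave offset.
So the condition for destructive reflection is 2 n t = m λ.
λ = 2 n t / m. The second-longest wavelength is m = 2: λ = 2 × 1.59 × 438 / 2.00 = 696 nm.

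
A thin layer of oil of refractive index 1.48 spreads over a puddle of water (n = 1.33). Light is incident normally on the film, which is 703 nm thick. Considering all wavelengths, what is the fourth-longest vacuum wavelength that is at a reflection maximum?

595 nm

Top surface (1.0 → 1.48): reflection off a higher-index medium gives a half-wave phase shift.
Bottom surface (1.48 → 1.33): reflection off a lower-index medium gives no phase shift.
The two reflections differ by half a wavelength.
So the condition for constructive reflection is 2 n t = (m + ½) λ.
λ = 2 n t / (m + ½). The fourth-longest wavelength is m = 3: λ = 2 × 1.48 × 703 / 3.50 = 595 nm.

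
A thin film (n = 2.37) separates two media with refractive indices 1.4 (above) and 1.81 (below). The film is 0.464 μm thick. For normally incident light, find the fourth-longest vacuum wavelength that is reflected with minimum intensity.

At the upper boundary (n = 1.4 to n = 2.37) the reflected ray undergoes a half-wave phase shift.
Bottom surface (2.37 → 1.81): reflection off a lower-index medium gives no phase shift.
Net: one phase inversion between the two reflected rays.
With one net inversion, destructive interference in reflection requires 2 n t = m λ.
λ = 2 n t / m. The fourth-longest wavelength is m = 4: λ = 2 × 2.37 × 464 / 4.00 = 550 nm.

550 nm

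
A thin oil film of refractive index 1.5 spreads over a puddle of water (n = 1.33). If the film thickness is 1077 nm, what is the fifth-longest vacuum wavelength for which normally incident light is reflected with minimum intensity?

Ray reflecting at the top interface goes from n = 1.0 toward n = 1.5: a half-wave phase shift.
Ray reflecting at the bottom interface goes from n = 1.5 toward n = 1.33: no phase shift.
Exactly one π shift → a net half-wave offset.
For weak reflection here: 2 n t = m λ.
λ = 2 n t / m. The fifth-longest wavelength is m = 5: λ = 2 × 1.5 × 1077 / 5.00 = 646 nm.

646 nm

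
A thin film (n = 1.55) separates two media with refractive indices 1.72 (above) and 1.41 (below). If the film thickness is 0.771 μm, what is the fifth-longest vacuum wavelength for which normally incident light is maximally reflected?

Top surface (1.72 → 1.55): reflection off a lower-index medium gives no phase shift.
Ray reflecting at the bottom interface goes from n = 1.55 toward n = 1.41: no phase shift.
The two reflections carry the same phase change, so no net offset.
So the condition for constructive reflection is 2 n t = m λ.
λ = 2 n t / m. The fifth-longest wavelength is m = 5: λ = 2 × 1.55 × 771 / 5.00 = 478 nm.

478 nm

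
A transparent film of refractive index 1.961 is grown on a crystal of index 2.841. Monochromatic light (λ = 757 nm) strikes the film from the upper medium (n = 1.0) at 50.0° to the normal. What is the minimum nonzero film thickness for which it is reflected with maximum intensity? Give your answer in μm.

0.210 μm

Top surface (1.0 → 1.961): reflection off a higher-index medium gives a half-wave phase shift.
Ray reflecting at the bottom interface goes from n = 1.961 toward n = 2.841: a half-wave phase shift.
Zero or two π shifts → no net half-wave offset.
So the condition for constructive reflection is 2 n t cos θ_r = m λ.
Snell's law: 1.0 sin 50.0° = 1.961 sin θ_r → sin θ_r = 0.391, cos θ_r = 0.921.
Minimum nonzero at m = 1: t = λ / (2 n cos θ_r) = 757 / (2 × 1.961 × 0.921) = 210 nm.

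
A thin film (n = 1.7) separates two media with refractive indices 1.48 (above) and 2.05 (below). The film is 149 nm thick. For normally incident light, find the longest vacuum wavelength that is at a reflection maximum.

507 nm

At the upper boundary (n = 1.48 to n = 1.7) the reflected ray undergoes a half-wave phase shift.
Bottom surface (1.7 → 2.05): reflection off a higher-index medium gives a half-wave phase shift.
The two reflections carry the same phase change, so no net offset.
So the condition for constructive reflection is 2 n t = m λ.
λ = 2 n t / m. The longest wavelength is m = 1: λ = 2 × 1.7 × 149 / 1.00 = 507 nm.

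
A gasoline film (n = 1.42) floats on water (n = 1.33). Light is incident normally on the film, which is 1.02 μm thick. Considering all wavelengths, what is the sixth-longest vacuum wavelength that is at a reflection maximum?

At the upper boundary (n = 1.0 to n = 1.42) the reflected ray undergoes a half-wave phase shift.
Ray reflecting at the bottom interface goes from n = 1.42 toward n = 1.33: no phase shift.
The two reflections differ by half a wavelength.
For bright reflection here: 2 n t = (m + ½) λ.
λ = 2 n t / (m + ½). The sixth-longest wavelength is m = 5: λ = 2 × 1.42 × 1020 / 5.50 = 527 nm.

527 nm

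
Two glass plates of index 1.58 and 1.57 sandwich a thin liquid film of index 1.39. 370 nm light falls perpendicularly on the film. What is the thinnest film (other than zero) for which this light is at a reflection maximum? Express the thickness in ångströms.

Top surface (1.58 → 1.39): reflection off a lower-index medium gives no phase shift.
Bottom surface (1.39 → 1.57): reflection off a higher-index medium gives a half-wave phase shift.
Net: one phase inversion between the two reflected rays.
For bright reflection here: 2 n t = (m + ½) λ.
Minimum at m = 0: t = λ / (4 n) = 370 / (4 × 1.39) = 66.5 nm.

665 Å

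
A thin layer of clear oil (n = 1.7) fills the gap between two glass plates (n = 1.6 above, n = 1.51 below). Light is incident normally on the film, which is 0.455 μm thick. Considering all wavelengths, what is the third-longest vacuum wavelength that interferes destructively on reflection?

516 nm

Ray reflecting at the top interface goes from n = 1.6 toward n = 1.7: a half-wave phase shift.
At the lower boundary (n = 1.7 to n = 1.51) the reflected ray undergoes no phase shift.
Net: one phase inversion between the two reflected rays.
For minimum reflection here: 2 n t = m λ.
λ = 2 n t / m. The third-longest wavelength is m = 3: λ = 2 × 1.7 × 455 / 3.00 = 516 nm.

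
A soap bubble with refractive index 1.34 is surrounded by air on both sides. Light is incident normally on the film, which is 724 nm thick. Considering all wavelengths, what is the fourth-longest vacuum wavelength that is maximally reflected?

554 nm

At the upper boundary (n = 1.0 to n = 1.34) the reflected ray undergoes a half-wave phase shift.
Ray reflecting at the bottom interface goes from n = 1.34 toward n = 1.0: no phase shift.
The two reflections differ by half a wavelength.
For bright reflection here: 2 n t = (m + ½) λ.
λ = 2 n t / (m + ½). The fourth-longest wavelength is m = 3: λ = 2 × 1.34 × 724 / 3.50 = 554 nm.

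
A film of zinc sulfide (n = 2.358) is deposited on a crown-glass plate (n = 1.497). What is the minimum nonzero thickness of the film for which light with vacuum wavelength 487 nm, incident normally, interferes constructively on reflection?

51.6 nm

Top surface (1.0 → 2.358): reflection off a higher-index medium gives a half-wave phase shift.
At the lower boundary (n = 2.358 to n = 1.497) the reflected ray undergoes no phase shift.
Net: one phase inversion between the two reflected rays.
So the condition for constructive reflection is 2 n t = (m + ½) λ.
Minimum at m = 0: t = λ / (4 n) = 487 / (4 × 2.358) = 51.6 nm.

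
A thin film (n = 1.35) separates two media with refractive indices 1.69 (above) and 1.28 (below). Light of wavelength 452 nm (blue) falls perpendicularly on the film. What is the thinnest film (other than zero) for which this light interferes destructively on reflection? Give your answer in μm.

0.0837 μm

At the upper boundary (n = 1.69 to n = 1.35) the reflected ray undergoes no phase shift.
Ray reflecting at the bottom interface goes from n = 1.35 toward n = 1.28: no phase shift.
Net: no relative phase inversion (both shifts match).
With no net inversion, destructive interference in reflection requires 2 n t = (m + ½) λ.
Minimum at m = 0: t = λ / (4 n) = 452 / (4 × 1.35) = 83.7 nm.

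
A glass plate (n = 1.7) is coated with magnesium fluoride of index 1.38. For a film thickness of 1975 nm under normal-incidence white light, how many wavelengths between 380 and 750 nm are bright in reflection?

7

Top surface (1.0 → 1.38): reflection off a higher-index medium gives a half-wave phase shift.
Bottom surface (1.38 → 1.7): reflection off a higher-index medium gives a half-wave phase shift.
Zero or two π shifts → no net half-wave offset.
So the condition for constructive reflection is 2 n t = m λ.
λ = 2 n t / m = 5451 / m nm.
m=7: 779 nm (IR); m=8: 681 nm (visible); m=9: 606 nm (visible); m=10: 545 nm (visible); m=11: 496 nm (visible); m=12: 454 nm (visible); m=13: 419 nm (visible); m=14: 389 nm (visible); m=15: 363 nm (UV).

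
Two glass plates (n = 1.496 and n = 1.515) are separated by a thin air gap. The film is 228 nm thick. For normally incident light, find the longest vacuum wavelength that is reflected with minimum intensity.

At the upper boundary (n = 1.496 to n = 1.0) the reflected ray undergoes no phase shift.
Ray reflecting at the bottom interface goes from n = 1.0 toward n = 1.515: a half-wave phase shift.
The two reflections differ by half a wavelength.
So the condition for destructive reflection is 2 n t = m λ.
λ = 2 n t / m. The longest wavelength is m = 1: λ = 2 × 1.0 × 228 / 1.00 = 456 nm.

456 nm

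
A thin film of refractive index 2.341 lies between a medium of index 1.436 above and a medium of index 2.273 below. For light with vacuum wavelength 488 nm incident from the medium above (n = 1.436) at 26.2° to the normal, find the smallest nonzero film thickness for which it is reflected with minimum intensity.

108 nm

Top surface (1.436 → 2.341): reflection off a higher-index medium gives a half-wave phase shift.
At the lower boundary (n = 2.341 to n = 2.273) the reflected ray undergoes no phase shift.
Net: one phase inversion between the two reflected rays.
For dark reflection here: 2 n t cos θ_r = m λ.
Snell's law: 1.436 sin 26.2° = 2.341 sin θ_r → sin θ_r = 0.271, cos θ_r = 0.963.
Minimum nonzero at m = 1: t = λ / (2 n cos θ_r) = 488 / (2 × 2.341 × 0.963) = 108 nm.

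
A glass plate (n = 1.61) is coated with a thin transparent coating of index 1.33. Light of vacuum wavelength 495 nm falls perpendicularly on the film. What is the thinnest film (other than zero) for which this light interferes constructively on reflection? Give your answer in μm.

0.186 μm

Ray reflecting at the top interface goes from n = 1.0 toward n = 1.33: a half-wave phase shift.
Ray reflecting at the bottom interface goes from n = 1.33 toward n = 1.61: a half-wave phase shift.
Zero or two π shifts → no net half-wave offset.
With no net inversion, constructive interference in reflection requires 2 n t = m λ.
Minimum nonzero at m = 1: t = λ / (2 n) = 495 / (2 × 1.33) = 186 nm.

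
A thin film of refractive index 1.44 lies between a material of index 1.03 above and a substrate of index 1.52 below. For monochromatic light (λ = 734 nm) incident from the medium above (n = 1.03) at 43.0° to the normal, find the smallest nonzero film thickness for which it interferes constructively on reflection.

292 nm

Ray reflecting at the top interface goes from n = 1.03 toward n = 1.44: a half-wave phase shift.
Ray reflecting at the bottom interface goes from n = 1.44 toward n = 1.52: a half-wave phase shift.
The two reflections carry the same phase change, so no net offset.
So the condition for constructive reflection is 2 n t cos θ_r = m λ.
Snell's law: 1.03 sin 43.0° = 1.44 sin θ_r → sin θ_r = 0.488, cos θ_r = 0.873.
Minimum nonzero at m = 1: t = λ / (2 n cos θ_r) = 734 / (2 × 1.44 × 0.873) = 292 nm.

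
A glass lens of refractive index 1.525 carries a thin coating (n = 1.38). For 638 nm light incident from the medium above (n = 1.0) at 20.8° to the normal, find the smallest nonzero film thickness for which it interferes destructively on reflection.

Top surface (1.0 → 1.38): reflection off a higher-index medium gives a half-wave phase shift.
Bottom surface (1.38 → 1.525): reflection off a higher-index medium gives a half-wave phase shift.
Zero or two π shifts → no net half-wave offset.
For weak reflection here: 2 n t cos θ_r = (m + ½) λ.
Snell's law: 1.0 sin 20.8° = 1.38 sin θ_r → sin θ_r = 0.257, cos θ_r = 0.966.
Minimum at m = 0: t = λ / (4 n cos θ_r) = 638 / (4 × 1.38 × 0.966) = 120 nm.

120 nm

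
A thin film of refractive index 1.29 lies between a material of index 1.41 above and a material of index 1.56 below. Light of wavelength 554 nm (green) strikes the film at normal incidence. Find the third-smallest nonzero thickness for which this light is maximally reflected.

537 nm

At the upper boundary (n = 1.41 to n = 1.29) the reflected ray undergoes no phase shift.
Ray reflecting at the bottom interface goes from n = 1.29 toward n = 1.56: a half-wave phase shift.
Exactly one π shift → a net half-wave offset.
With one net inversion, constructive interference in reflection requires 2 n t = (m + ½) λ.
The third-smallest nonzero thickness corresponds to m = 2: t = (m + ½) λ / (2 n) = 2.50 × 554 / (2 × 1.29) = 537 nm.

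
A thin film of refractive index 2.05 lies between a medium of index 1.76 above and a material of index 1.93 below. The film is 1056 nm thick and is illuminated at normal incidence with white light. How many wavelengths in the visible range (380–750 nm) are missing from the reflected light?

Top surface (1.76 → 2.05): reflection off a higher-index medium gives a half-wave phase shift.
Bottom surface (2.05 → 1.93): reflection off a lower-index medium gives no phase shift.
The two reflections differ by half a wavelength.
So the condition for destructive reflection is 2 n t = m λ.
λ = 2 n t / m = 4330 / m nm.
m=5: 866 nm (IR); m=6: 722 nm (visible); m=7: 619 nm (visible); m=8: 541 nm (visible); m=9: 481 nm (visible); m=10: 433 nm (visible); m=11: 394 nm (visible); m=12: 361 nm (UV).

6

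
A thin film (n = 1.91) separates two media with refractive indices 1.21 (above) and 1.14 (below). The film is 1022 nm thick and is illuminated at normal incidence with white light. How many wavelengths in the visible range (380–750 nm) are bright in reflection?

5

Ray reflecting at the top interface goes from n = 1.21 toward n = 1.91: a half-wave phase shift.
Ray reflecting at the bottom interface goes from n = 1.91 toward n = 1.14: no phase shift.
The two reflections differ by half a wavelength.
With one net inversion, constructive interference in reflection requires 2 n t = (m + ½) λ.
λ = 2 n t / (m + ½) = 3904 / (m + ½) nm.
m=4: 868 nm (IR); m=5: 710 nm (visible); m=6: 601 nm (visible); m=7: 521 nm (visible); m=8: 459 nm (visible); m=9: 411 nm (visible); m=10: 372 nm (UV).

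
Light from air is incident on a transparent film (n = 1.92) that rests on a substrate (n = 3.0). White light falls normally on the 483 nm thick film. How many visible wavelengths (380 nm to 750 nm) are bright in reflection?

Ray reflecting at the top interface goes from n = 1.0 toward n = 1.92: a half-wave phase shift.
Bottom surface (1.92 → 3.0): reflection off a higher-index medium gives a half-wave phase shift.
Net: no relative phase inversion (both shifts match).
For strong reflection here: 2 n t = m λ.
λ = 2 n t / m = 1855 / m nm.
m=2: 927 nm (IR); m=3: 618 nm (visible); m=4: 464 nm (visible); m=5: 371 nm (UV).

2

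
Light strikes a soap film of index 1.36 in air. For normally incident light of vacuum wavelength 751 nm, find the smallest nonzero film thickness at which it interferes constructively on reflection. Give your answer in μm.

Top surface (1.0 → 1.36): reflection off a higher-index medium gives a half-wave phase shift.
Ray reflecting at the bottom interface goes from n = 1.36 toward n = 1.0: no phase shift.
The two reflections differ by half a wavelength.
With one net inversion, constructive interference in reflection requires 2 n t = (m + ½) λ.
Minimum at m = 0: t = λ / (4 n) = 751 / (4 × 1.36) = 138 nm.

0.138 μm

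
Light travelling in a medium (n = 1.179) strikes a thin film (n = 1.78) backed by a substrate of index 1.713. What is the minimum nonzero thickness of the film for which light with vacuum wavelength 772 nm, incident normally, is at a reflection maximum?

108 nm

Ray reflecting at the top interface goes from n = 1.179 toward n = 1.78: a half-wave phase shift.
Ray reflecting at the bottom interface goes from n = 1.78 toward n = 1.713: no phase shift.
Net: one phase inversion between the two reflected rays.
For maximum reflection here: 2 n t = (m + ½) λ.
Minimum at m = 0: t = λ / (4 n) = 772 / (4 × 1.78) = 108 nm.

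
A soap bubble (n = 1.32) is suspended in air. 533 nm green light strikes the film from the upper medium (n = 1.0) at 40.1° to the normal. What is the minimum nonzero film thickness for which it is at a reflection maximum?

116 nm

At the upper boundary (n = 1.0 to n = 1.32) the reflected ray undergoes a half-wave phase shift.
At the lower boundary (n = 1.32 to n = 1.0) the reflected ray undergoes no phase shift.
Net: one phase inversion between the two reflected rays.
So the condition for constructive reflection is 2 n t cos θ_r = (m + ½) λ.
Snell's law: 1.0 sin 40.1° = 1.32 sin θ_r → sin θ_r = 0.488, cos θ_r = 0.873.
Minimum at m = 0: t = λ / (4 n cos θ_r) = 533 / (4 × 1.32 × 0.873) = 116 nm.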